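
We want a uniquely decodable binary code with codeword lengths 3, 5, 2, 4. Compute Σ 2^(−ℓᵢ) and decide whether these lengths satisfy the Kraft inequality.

0.46875; yes

With common denominator 2^5 = 32: Σ 2^(−ℓᵢ) = 4/32 + 1/32 + 8/32 + 2/32 = 15/32 = 0.46875.
Kraft's inequality requires Σ ≤ 1; here Σ = 0.46875 ≤ 1, so such a prefix code exists.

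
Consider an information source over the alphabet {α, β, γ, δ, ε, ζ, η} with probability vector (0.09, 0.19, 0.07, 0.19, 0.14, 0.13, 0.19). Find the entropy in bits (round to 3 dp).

H = −Σ pᵢ log₂ pᵢ.
−0.09·log₂(0.09) = 0.3127
−0.19·log₂(0.19) = 0.4552
−0.07·log₂(0.07) = 0.2686
−0.19·log₂(0.19) = 0.4552
−0.14·log₂(0.14) = 0.3971
−0.13·log₂(0.13) = 0.3826
−0.19·log₂(0.19) = 0.4552
Sum ≈ 2.7266 → 2.727 bits.

2.727 bits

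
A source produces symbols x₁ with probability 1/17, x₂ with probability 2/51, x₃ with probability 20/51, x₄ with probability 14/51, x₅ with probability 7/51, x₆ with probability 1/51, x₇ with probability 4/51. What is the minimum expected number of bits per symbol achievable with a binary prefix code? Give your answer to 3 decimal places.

2.314 bits/symbol

Repeatedly combine the two least-probable nodes; the expected code length is the sum of the merged weights.
merge 1/51 + 2/51 → 1/17
merge 1/17 + 1/17 → 2/17
merge 4/51 + 2/17 → 10/51
merge 7/51 + 10/51 → 1/3
merge 14/51 + 1/3 → 31/51
merge 20/51 + 31/51 → 1
L = 1/17 + 2/17 + 10/51 + 1/3 + 31/51 + 1 = 118/51 ≈ 2.314 bits/symbol.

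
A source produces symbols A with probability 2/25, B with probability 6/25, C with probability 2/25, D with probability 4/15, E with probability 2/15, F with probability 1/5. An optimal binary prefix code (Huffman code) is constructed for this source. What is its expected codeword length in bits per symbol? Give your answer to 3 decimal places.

Repeatedly combine the two least-probable nodes; the expected code length is the sum of the merged weights.
merge 2/25 + 2/25 → 4/25
merge 2/15 + 4/25 → 22/75
merge 1/5 + 6/25 → 11/25
merge 4/15 + 22/75 → 14/25
merge 11/25 + 14/25 → 1
L = 4/25 + 22/75 + 11/25 + 14/25 + 1 = 184/75 ≈ 2.453 bits/symbol.

2.453 bits/symbol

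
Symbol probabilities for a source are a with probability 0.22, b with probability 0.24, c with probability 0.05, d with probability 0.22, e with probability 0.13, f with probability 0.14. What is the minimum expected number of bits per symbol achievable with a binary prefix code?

2.5 bits/symbol

Repeatedly combine the two least-probable nodes; the expected code length is the sum of the merged weights.
merge 1/20 + 13/100 → 9/50
merge 7/50 + 9/50 → 8/25
merge 11/50 + 11/50 → 11/25
merge 6/25 + 8/25 → 14/25
merge 11/25 + 14/25 → 1
L = 9/50 + 8/25 + 11/25 + 14/25 + 1 = 5/2 = 2.5 bits/symbol.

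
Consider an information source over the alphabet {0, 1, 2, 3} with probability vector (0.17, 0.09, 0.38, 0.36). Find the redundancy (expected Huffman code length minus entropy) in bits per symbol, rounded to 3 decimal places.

0.072 bits

Entropy H = −Σ p log₂ p ≈ 1.8083 bits.
Huffman merges: 9/100+17/100→13/50; 13/50+9/25→31/50; 19/50+31/50→1. L = 47/25 ≈ 1.8800.
L − H = 1.8800 − 1.8083 = 0.072 bits.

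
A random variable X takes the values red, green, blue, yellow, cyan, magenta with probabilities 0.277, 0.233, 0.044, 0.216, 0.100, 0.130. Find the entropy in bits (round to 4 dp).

2.3934 bits

H = −Σ pᵢ log₂ pᵢ.
−0.277·log₂(0.277) = 0.5130
−0.233·log₂(0.233) = 0.4897
−0.044·log₂(0.044) = 0.1983
−0.216·log₂(0.216) = 0.4776
−0.100·log₂(0.100) = 0.3322
−0.130·log₂(0.130) = 0.3826
Sum ≈ 2.3934 → 2.3934 bits.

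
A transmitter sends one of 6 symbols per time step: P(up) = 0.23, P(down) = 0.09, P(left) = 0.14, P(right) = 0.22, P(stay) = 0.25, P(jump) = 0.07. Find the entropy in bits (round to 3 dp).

H = −Σ pᵢ log₂ pᵢ.
−0.23·log₂(0.23) = 0.4877
−0.09·log₂(0.09) = 0.3127
−0.14·log₂(0.14) = 0.3971
−0.22·log₂(0.22) = 0.4806
−0.25·log₂(0.25) = 0.5000
−0.07·log₂(0.07) = 0.2686
Sum ≈ 2.4466 → 2.447 bits.

2.447 bits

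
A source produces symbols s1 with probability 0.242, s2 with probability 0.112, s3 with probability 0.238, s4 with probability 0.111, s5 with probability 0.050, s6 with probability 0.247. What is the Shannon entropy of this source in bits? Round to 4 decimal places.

H = −Σ pᵢ log₂ pᵢ.
−0.242·log₂(0.242) = 0.4954
−0.112·log₂(0.112) = 0.3537
−0.238·log₂(0.238) = 0.4929
−0.111·log₂(0.111) = 0.3520
−0.050·log₂(0.050) = 0.2161
−0.247·log₂(0.247) = 0.4983
Sum ≈ 2.4084 → 2.4084 bits.

2.4084 bits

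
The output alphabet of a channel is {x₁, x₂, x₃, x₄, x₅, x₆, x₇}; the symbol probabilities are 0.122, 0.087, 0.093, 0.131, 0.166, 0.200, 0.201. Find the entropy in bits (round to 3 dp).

2.739 bits

H = −Σ pᵢ log₂ pᵢ.
−0.122·log₂(0.122) = 0.3703
−0.087·log₂(0.087) = 0.3065
−0.093·log₂(0.093) = 0.3187
−0.131·log₂(0.131) = 0.3841
−0.166·log₂(0.166) = 0.4301
−0.200·log₂(0.200) = 0.4644
−0.201·log₂(0.201) = 0.4653
Sum ≈ 2.7393 → 2.739 bits.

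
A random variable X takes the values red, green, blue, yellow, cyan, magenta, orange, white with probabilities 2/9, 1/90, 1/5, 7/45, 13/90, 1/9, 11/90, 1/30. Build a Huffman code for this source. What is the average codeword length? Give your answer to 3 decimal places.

Repeatedly combine the two least-probable nodes; the expected code length is the sum of the merged weights.
merge 1/90 + 1/30 → 2/45
merge 2/45 + 1/9 → 7/45
merge 11/90 + 13/90 → 4/15
merge 7/45 + 7/45 → 14/45
merge 1/5 + 2/9 → 19/45
merge 4/15 + 14/45 → 26/45
merge 19/45 + 26/45 → 1
L = 2/45 + 7/45 + 4/15 + 14/45 + 19/45 + 26/45 + 1 = 25/9 ≈ 2.778 bits/symbol.

2.778 bits/symbol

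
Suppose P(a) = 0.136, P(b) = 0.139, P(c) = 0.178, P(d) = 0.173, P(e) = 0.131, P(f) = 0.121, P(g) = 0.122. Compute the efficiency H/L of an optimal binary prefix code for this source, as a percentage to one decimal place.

Entropy H = −Σ p log₂ p ≈ 2.7914 bits.
Huffman merges: 121/1000+61/500→243/1000; 131/1000+17/125→267/1000; 139/1000+173/1000→39/125; 89/500+243/1000→421/1000; 267/1000+39/125→579/1000; 421/1000+579/1000→1. L = 1411/500 ≈ 2.8220.
Efficiency = H/L = 2.7914/2.8220 = 98.9%.

98.9%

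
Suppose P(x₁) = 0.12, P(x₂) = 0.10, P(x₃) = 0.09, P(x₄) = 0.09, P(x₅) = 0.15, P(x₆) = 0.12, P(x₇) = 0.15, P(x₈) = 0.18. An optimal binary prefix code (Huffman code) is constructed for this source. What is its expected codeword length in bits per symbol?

Repeatedly combine the two least-probable nodes; the expected code length is the sum of the merged weights.
merge 9/100 + 9/100 → 9/50
merge 1/10 + 3/25 → 11/50
merge 3/25 + 3/20 → 27/100
merge 3/20 + 9/50 → 33/100
merge 9/50 + 11/50 → 2/5
merge 27/100 + 33/100 → 3/5
merge 2/5 + 3/5 → 1
L = 9/50 + 11/50 + 27/100 + 33/100 + 2/5 + 3/5 + 1 = 3 bits/symbol.

3 bits/symbol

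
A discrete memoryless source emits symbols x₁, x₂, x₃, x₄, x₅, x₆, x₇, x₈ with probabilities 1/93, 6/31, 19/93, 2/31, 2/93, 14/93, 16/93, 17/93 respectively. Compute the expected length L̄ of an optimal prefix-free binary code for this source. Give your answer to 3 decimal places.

2.731 bits/symbol

Repeatedly combine the two least-probable nodes; the expected code length is the sum of the merged weights.
merge 1/93 + 2/93 → 1/31
merge 1/31 + 2/31 → 3/31
merge 3/31 + 14/93 → 23/93
merge 16/93 + 17/93 → 11/31
merge 6/31 + 19/93 → 37/93
merge 23/93 + 11/31 → 56/93
merge 37/93 + 56/93 → 1
L = 1/31 + 3/31 + 23/93 + 11/31 + 37/93 + 56/93 + 1 = 254/93 ≈ 2.731 bits/symbol.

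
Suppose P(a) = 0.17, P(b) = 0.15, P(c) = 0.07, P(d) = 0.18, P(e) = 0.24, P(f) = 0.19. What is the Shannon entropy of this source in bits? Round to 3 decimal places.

H = −Σ pᵢ log₂ pᵢ.
−0.17·log₂(0.17) = 0.4346
−0.15·log₂(0.15) = 0.4105
−0.07·log₂(0.07) = 0.2686
−0.18·log₂(0.18) = 0.4453
−0.24·log₂(0.24) = 0.4941
−0.19·log₂(0.19) = 0.4552
Sum ≈ 2.5084 → 2.508 bits.

2.508 bits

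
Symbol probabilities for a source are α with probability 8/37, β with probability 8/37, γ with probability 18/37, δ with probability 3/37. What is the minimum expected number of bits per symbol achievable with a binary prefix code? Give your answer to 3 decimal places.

Repeatedly combine the two least-probable nodes; the expected code length is the sum of the merged weights.
merge 3/37 + 8/37 → 11/37
merge 8/37 + 11/37 → 19/37
merge 18/37 + 19/37 → 1
L = 11/37 + 19/37 + 1 = 67/37 ≈ 1.811 bits/symbol.

1.811 bits/symbol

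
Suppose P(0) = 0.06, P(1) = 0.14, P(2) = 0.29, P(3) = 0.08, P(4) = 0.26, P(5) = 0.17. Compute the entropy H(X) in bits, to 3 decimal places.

H = −Σ pᵢ log₂ pᵢ.
−0.06·log₂(0.06) = 0.2435
−0.14·log₂(0.14) = 0.3971
−0.29·log₂(0.29) = 0.5179
−0.08·log₂(0.08) = 0.2915
−0.26·log₂(0.26) = 0.5053
−0.17·log₂(0.17) = 0.4346
Sum ≈ 2.3899 → 2.390 bits.

2.390 bits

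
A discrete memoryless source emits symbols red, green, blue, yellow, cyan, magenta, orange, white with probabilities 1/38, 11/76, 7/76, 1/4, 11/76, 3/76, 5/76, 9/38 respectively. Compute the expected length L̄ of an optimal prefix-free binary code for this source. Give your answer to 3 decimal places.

2.711 bits/symbol

Repeatedly combine the two least-probable nodes; the expected code length is the sum of the merged weights.
merge 1/38 + 3/76 → 5/76
merge 5/76 + 5/76 → 5/38
merge 7/76 + 5/38 → 17/76
merge 11/76 + 11/76 → 11/38
merge 17/76 + 9/38 → 35/76
merge 1/4 + 11/38 → 41/76
merge 35/76 + 41/76 → 1
L = 5/76 + 5/38 + 17/76 + 11/38 + 35/76 + 41/76 + 1 = 103/38 ≈ 2.711 bits/symbol.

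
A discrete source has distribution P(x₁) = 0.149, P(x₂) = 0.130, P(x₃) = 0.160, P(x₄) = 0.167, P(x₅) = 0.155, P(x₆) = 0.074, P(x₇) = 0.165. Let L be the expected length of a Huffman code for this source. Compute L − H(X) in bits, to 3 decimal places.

0.063 bits

Entropy H = −Σ p log₂ p ≈ 2.7699 bits.
Huffman merges: 37/500+13/100→51/250; 149/1000+31/200→38/125; 4/25+33/200→13/40; 167/1000+51/250→371/1000; 38/125+13/40→629/1000; 371/1000+629/1000→1. L = 2833/1000 ≈ 2.8330.
L − H = 2.8330 − 2.7699 = 0.063 bits.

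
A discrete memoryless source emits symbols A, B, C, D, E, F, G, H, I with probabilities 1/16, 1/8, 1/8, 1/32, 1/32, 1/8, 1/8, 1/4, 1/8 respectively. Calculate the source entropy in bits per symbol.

2.9375 bits

Each probability is a power of 1/2, so log₂(1/p) is an integer.
H = Σ p·log₂(1/p) = 1/16·4 + 1/8·3 + 1/8·3 + 1/32·5 + 1/32·5 + 1/8·3 + 1/8·3 + 1/4·2 + 1/8·3 = 2.9375 bits.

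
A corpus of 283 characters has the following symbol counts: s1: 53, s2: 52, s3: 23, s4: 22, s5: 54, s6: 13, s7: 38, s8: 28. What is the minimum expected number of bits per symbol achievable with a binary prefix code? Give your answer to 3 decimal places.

Probabilities are the counts divided by 283.
Repeatedly combine the two least-probable nodes; the expected code length is the sum of the merged weights.
merge 13/283 + 22/283 → 35/283
merge 23/283 + 28/283 → 51/283
merge 35/283 + 38/283 → 73/283
merge 51/283 + 52/283 → 103/283
merge 53/283 + 54/283 → 107/283
merge 73/283 + 103/283 → 176/283
merge 107/283 + 176/283 → 1
L = 35/283 + 51/283 + 73/283 + 103/283 + 107/283 + 176/283 + 1 = 828/283 ≈ 2.926 bits/symbol.

2.926 bits/symbol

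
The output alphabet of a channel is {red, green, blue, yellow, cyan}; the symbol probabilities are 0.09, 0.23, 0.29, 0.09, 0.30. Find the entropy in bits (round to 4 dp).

2.1520 bits

H = −Σ pᵢ log₂ pᵢ.
−0.09·log₂(0.09) = 0.3127
−0.23·log₂(0.23) = 0.4877
−0.29·log₂(0.29) = 0.5179
−0.09·log₂(0.09) = 0.3127
−0.30·log₂(0.30) = 0.5211
Sum ≈ 2.1520 → 2.1520 bits.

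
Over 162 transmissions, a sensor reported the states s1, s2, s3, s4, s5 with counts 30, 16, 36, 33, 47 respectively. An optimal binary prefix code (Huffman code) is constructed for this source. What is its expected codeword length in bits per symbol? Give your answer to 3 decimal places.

Probabilities are the counts divided by 162.
Repeatedly combine the two least-probable nodes; the expected code length is the sum of the merged weights.
merge 8/81 + 5/27 → 23/81
merge 11/54 + 2/9 → 23/54
merge 23/81 + 47/162 → 31/54
merge 23/54 + 31/54 → 1
L = 23/81 + 23/54 + 31/54 + 1 = 185/81 ≈ 2.284 bits/symbol.

2.284 bits/symbol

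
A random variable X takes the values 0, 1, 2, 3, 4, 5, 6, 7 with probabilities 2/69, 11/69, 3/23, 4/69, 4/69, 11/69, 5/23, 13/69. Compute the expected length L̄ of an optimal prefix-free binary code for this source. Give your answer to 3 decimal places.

2.826 bits/symbol

Repeatedly combine the two least-probable nodes; the expected code length is the sum of the merged weights.
merge 2/69 + 4/69 → 2/23
merge 4/69 + 2/23 → 10/69
merge 3/23 + 10/69 → 19/69
merge 11/69 + 11/69 → 22/69
merge 13/69 + 5/23 → 28/69
merge 19/69 + 22/69 → 41/69
merge 28/69 + 41/69 → 1
L = 2/23 + 10/69 + 19/69 + 22/69 + 28/69 + 41/69 + 1 = 65/23 ≈ 2.826 bits/symbol.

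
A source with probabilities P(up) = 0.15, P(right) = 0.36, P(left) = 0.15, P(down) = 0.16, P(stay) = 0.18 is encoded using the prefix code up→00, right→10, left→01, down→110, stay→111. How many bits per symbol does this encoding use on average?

2.34 bits/symbol

L̄ = Σ pᵢ·ℓᵢ = 0.15·2 + 0.36·2 + 0.15·2 + 0.16·3 + 0.18·3 = 2.34 bits/symbol.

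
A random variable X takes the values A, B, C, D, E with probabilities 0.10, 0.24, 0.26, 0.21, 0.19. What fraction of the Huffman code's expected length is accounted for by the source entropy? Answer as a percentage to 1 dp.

98.7%

Entropy H = −Σ p log₂ p ≈ 2.2597 bits.
Huffman merges: 1/10+19/100→29/100; 21/100+6/25→9/20; 13/50+29/100→11/20; 9/20+11/20→1. L = 229/100 ≈ 2.2900.
Efficiency = H/L = 2.2597/2.2900 = 98.7%.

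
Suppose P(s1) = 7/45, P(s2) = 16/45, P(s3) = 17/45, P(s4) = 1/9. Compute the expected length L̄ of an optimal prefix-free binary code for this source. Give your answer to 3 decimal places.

1.889 bits/symbol

Repeatedly combine the two least-probable nodes; the expected code length is the sum of the merged weights.
merge 1/9 + 7/45 → 4/15
merge 4/15 + 16/45 → 28/45
merge 17/45 + 28/45 → 1
L = 4/15 + 28/45 + 1 = 17/9 ≈ 1.889 bits/symbol.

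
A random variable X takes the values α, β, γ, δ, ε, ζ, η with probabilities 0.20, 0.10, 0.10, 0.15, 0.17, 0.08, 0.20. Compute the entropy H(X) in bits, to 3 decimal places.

2.730 bits

H = −Σ pᵢ log₂ pᵢ.
−0.20·log₂(0.20) = 0.4644
−0.10·log₂(0.10) = 0.3322
−0.10·log₂(0.10) = 0.3322
−0.15·log₂(0.15) = 0.4105
−0.17·log₂(0.17) = 0.4346
−0.08·log₂(0.08) = 0.2915
−0.20·log₂(0.20) = 0.4644
Sum ≈ 2.7298 → 2.730 bits.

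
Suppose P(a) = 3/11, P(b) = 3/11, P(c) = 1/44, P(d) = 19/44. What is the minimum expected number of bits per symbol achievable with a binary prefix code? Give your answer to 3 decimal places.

Repeatedly combine the two least-probable nodes; the expected code length is the sum of the merged weights.
merge 1/44 + 3/11 → 13/44
merge 3/11 + 13/44 → 25/44
merge 19/44 + 25/44 → 1
L = 13/44 + 25/44 + 1 = 41/22 ≈ 1.864 bits/symbol.

1.864 bits/symbol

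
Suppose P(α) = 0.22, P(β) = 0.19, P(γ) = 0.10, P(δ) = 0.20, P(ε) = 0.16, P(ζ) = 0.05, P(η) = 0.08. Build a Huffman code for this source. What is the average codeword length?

2.71 bits/symbol

Repeatedly combine the two least-probable nodes; the expected code length is the sum of the merged weights.
merge 1/20 + 2/25 → 13/100
merge 1/10 + 13/100 → 23/100
merge 4/25 + 19/100 → 7/20
merge 1/5 + 11/50 → 21/50
merge 23/100 + 7/20 → 29/50
merge 21/50 + 29/50 → 1
L = 13/100 + 23/100 + 7/20 + 21/50 + 29/50 + 1 = 271/100 = 2.71 bits/symbol.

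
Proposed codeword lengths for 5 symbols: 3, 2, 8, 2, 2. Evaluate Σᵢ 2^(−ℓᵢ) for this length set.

With common denominator 2^8 = 256: Σ 2^(−ℓᵢ) = 32/256 + 64/256 + 1/256 + 64/256 + 64/256 = 225/256 = 0.87890625.

0.87890625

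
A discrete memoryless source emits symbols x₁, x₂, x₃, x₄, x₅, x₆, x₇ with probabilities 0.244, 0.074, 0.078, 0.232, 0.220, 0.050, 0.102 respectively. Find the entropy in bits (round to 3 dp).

2.583 bits

H = −Σ pᵢ log₂ pᵢ.
−0.244·log₂(0.244) = 0.4966
−0.074·log₂(0.074) = 0.2780
−0.078·log₂(0.078) = 0.2871
−0.232·log₂(0.232) = 0.4890
−0.220·log₂(0.220) = 0.4806
−0.050·log₂(0.050) = 0.2161
−0.102·log₂(0.102) = 0.3359
Sum ≈ 2.5832 → 2.583 bits.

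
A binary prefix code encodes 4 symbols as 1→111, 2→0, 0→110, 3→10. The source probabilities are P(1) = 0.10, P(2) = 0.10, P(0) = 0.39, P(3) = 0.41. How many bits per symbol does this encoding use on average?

2.39 bits/symbol

L̄ = Σ pᵢ·ℓᵢ = 0.10·3 + 0.10·1 + 0.39·3 + 0.41·2 = 2.39 bits/symbol.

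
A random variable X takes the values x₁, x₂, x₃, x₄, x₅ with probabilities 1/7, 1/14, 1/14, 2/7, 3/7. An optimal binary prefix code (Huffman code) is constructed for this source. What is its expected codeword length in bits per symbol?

Repeatedly combine the two least-probable nodes; the expected code length is the sum of the merged weights.
merge 1/14 + 1/14 → 1/7
merge 1/7 + 1/7 → 2/7
merge 2/7 + 2/7 → 4/7
merge 3/7 + 4/7 → 1
L = 1/7 + 2/7 + 4/7 + 1 = 2 bits/symbol.

2 bits/symbol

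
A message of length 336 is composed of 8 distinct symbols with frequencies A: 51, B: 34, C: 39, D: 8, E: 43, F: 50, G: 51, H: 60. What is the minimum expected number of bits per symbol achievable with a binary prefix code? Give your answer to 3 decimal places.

2.946 bits/symbol

Probabilities are the counts divided by 336.
Repeatedly combine the two least-probable nodes; the expected code length is the sum of the merged weights.
merge 1/42 + 17/168 → 1/8
merge 13/112 + 1/8 → 27/112
merge 43/336 + 25/168 → 31/112
merge 17/112 + 17/112 → 17/56
merge 5/28 + 27/112 → 47/112
merge 31/112 + 17/56 → 65/112
merge 47/112 + 65/112 → 1
L = 1/8 + 27/112 + 31/112 + 17/56 + 47/112 + 65/112 + 1 = 165/56 ≈ 2.946 bits/symbol.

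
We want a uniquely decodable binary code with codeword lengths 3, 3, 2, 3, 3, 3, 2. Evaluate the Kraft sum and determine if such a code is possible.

With common denominator 2^3 = 8: Σ 2^(−ℓᵢ) = 1/8 + 1/8 + 2/8 + 1/8 + 1/8 + 1/8 + 2/8 = 9/8 = 1.125.
Kraft's inequality requires Σ ≤ 1; here Σ = 1.125 > 1, so no such prefix code exists.

1.125; no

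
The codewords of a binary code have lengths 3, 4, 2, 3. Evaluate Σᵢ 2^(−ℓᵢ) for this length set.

0.5625

With common denominator 2^4 = 16: Σ 2^(−ℓᵢ) = 2/16 + 1/16 + 4/16 + 2/16 = 9/16 = 0.5625.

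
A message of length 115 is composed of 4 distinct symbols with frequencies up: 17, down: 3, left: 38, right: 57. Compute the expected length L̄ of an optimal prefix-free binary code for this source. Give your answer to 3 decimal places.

Probabilities are the counts divided by 115.
Repeatedly combine the two least-probable nodes; the expected code length is the sum of the merged weights.
merge 3/115 + 17/115 → 4/23
merge 4/23 + 38/115 → 58/115
merge 57/115 + 58/115 → 1
L = 4/23 + 58/115 + 1 = 193/115 ≈ 1.678 bits/symbol.

1.678 bits/symbol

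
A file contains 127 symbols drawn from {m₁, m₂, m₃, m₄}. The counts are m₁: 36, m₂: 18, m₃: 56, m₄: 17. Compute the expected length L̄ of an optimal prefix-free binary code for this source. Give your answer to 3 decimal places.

1.835 bits/symbol

Probabilities are the counts divided by 127.
Repeatedly combine the two least-probable nodes; the expected code length is the sum of the merged weights.
merge 17/127 + 18/127 → 35/127
merge 35/127 + 36/127 → 71/127
merge 56/127 + 71/127 → 1
L = 35/127 + 71/127 + 1 = 233/127 ≈ 1.835 bits/symbol.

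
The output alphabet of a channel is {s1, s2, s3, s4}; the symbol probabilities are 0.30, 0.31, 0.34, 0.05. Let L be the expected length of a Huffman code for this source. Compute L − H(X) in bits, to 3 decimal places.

Entropy H = −Σ p log₂ p ≈ 1.7902 bits.
Huffman merges: 1/20+3/10→7/20; 31/100+17/50→13/20; 7/20+13/20→1. L = 2 ≈ 2.0000.
L − H = 2.0000 − 1.7902 = 0.210 bits.

0.210 bits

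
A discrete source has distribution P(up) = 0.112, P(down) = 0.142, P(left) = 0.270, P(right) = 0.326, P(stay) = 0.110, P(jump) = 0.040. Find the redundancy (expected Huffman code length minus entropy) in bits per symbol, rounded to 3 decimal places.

0.077 bits

Entropy H = −Σ p log₂ p ≈ 2.3268 bits.
Huffman merges: 1/25+11/100→3/20; 14/125+71/500→127/500; 3/20+127/500→101/250; 27/100+163/500→149/250; 101/250+149/250→1. L = 601/250 ≈ 2.4040.
L − H = 2.4040 − 2.3268 = 0.077 bits.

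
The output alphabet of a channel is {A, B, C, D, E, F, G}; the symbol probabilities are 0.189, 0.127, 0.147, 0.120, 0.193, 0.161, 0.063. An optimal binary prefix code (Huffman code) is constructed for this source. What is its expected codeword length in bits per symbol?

2.801 bits/symbol

Repeatedly combine the two least-probable nodes; the expected code length is the sum of the merged weights.
merge 63/1000 + 3/25 → 183/1000
merge 127/1000 + 147/1000 → 137/500
merge 161/1000 + 183/1000 → 43/125
merge 189/1000 + 193/1000 → 191/500
merge 137/500 + 43/125 → 309/500
merge 191/500 + 309/500 → 1
L = 183/1000 + 137/500 + 43/125 + 191/500 + 309/500 + 1 = 2801/1000 = 2.801 bits/symbol.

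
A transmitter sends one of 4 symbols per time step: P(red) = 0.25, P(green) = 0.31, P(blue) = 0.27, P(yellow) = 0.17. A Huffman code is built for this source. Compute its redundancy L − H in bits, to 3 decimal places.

Entropy H = −Σ p log₂ p ≈ 1.9684 bits.
Huffman merges: 17/100+1/4→21/50; 27/100+31/100→29/50; 21/50+29/50→1. L = 2 ≈ 2.0000.
L − H = 2.0000 − 1.9684 = 0.032 bits.

0.032 bits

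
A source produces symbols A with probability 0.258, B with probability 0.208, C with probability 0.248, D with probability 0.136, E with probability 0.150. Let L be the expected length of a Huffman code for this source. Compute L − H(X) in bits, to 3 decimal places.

Entropy H = −Σ p log₂ p ≈ 2.2763 bits.
Huffman merges: 17/125+3/20→143/500; 26/125+31/125→57/125; 129/500+143/500→68/125; 57/125+68/125→1. L = 1143/500 ≈ 2.2860.
L − H = 2.2860 − 2.2763 = 0.010 bits.

0.010 bits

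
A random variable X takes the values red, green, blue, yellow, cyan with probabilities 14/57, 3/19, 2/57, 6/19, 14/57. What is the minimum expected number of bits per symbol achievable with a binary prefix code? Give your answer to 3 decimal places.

2.193 bits/symbol

Repeatedly combine the two least-probable nodes; the expected code length is the sum of the merged weights.
merge 2/57 + 3/19 → 11/57
merge 11/57 + 14/57 → 25/57
merge 14/57 + 6/19 → 32/57
merge 25/57 + 32/57 → 1
L = 11/57 + 25/57 + 32/57 + 1 = 125/57 ≈ 2.193 bits/symbol.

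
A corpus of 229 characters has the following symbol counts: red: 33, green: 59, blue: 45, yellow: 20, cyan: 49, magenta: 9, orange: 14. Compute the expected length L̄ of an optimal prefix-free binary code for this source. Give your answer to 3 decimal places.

Probabilities are the counts divided by 229.
Repeatedly combine the two least-probable nodes; the expected code length is the sum of the merged weights.
merge 9/229 + 14/229 → 23/229
merge 20/229 + 23/229 → 43/229
merge 33/229 + 43/229 → 76/229
merge 45/229 + 49/229 → 94/229
merge 59/229 + 76/229 → 135/229
merge 94/229 + 135/229 → 1
L = 23/229 + 43/229 + 76/229 + 94/229 + 135/229 + 1 = 600/229 ≈ 2.620 bits/symbol.

2.620 bits/symbol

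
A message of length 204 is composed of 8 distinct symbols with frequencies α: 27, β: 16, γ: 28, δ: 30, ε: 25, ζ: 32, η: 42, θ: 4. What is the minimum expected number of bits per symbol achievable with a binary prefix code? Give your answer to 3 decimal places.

Probabilities are the counts divided by 204.
Repeatedly combine the two least-probable nodes; the expected code length is the sum of the merged weights.
merge 1/51 + 4/51 → 5/51
merge 5/51 + 25/204 → 15/68
merge 9/68 + 7/51 → 55/204
merge 5/34 + 8/51 → 31/102
merge 7/34 + 15/68 → 29/68
merge 55/204 + 31/102 → 39/68
merge 29/68 + 39/68 → 1
L = 5/51 + 15/68 + 55/204 + 31/102 + 29/68 + 39/68 + 1 = 295/102 ≈ 2.892 bits/symbol.

2.892 bits/symbol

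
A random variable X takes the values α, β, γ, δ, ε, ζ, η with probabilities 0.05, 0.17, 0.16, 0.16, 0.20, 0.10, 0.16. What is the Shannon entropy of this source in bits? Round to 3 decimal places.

2.716 bits

H = −Σ pᵢ log₂ pᵢ.
−0.05·log₂(0.05) = 0.2161
−0.17·log₂(0.17) = 0.4346
−0.16·log₂(0.16) = 0.4230
−0.16·log₂(0.16) = 0.4230
−0.20·log₂(0.20) = 0.4644
−0.10·log₂(0.10) = 0.3322
−0.16·log₂(0.16) = 0.4230
Sum ≈ 2.7163 → 2.716 bits.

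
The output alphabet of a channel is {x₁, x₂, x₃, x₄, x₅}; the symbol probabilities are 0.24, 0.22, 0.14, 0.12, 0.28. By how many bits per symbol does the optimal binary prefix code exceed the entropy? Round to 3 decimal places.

0.007 bits

Entropy H = −Σ p log₂ p ≈ 2.2531 bits.
Huffman merges: 3/25+7/50→13/50; 11/50+6/25→23/50; 13/50+7/25→27/50; 23/50+27/50→1. L = 113/50 ≈ 2.2600.
L − H = 2.2600 − 2.2531 = 0.007 bits.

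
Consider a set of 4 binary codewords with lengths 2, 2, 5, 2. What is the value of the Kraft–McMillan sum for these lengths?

With common denominator 2^5 = 32: Σ 2^(−ℓᵢ) = 8/32 + 8/32 + 1/32 + 8/32 = 25/32 = 0.78125.

0.78125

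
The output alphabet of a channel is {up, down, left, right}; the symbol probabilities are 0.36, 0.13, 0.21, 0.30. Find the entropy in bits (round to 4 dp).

1.9072 bits

H = −Σ pᵢ log₂ pᵢ.
−0.36·log₂(0.36) = 0.5306
−0.13·log₂(0.13) = 0.3826
−0.21·log₂(0.21) = 0.4728
−0.30·log₂(0.30) = 0.5211
Sum ≈ 1.9072 → 1.9072 bits.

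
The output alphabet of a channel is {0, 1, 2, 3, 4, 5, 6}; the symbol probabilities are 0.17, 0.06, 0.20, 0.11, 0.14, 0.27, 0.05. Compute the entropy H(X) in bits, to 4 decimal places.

H = −Σ pᵢ log₂ pᵢ.
−0.17·log₂(0.17) = 0.4346
−0.06·log₂(0.06) = 0.2435
−0.20·log₂(0.20) = 0.4644
−0.11·log₂(0.11) = 0.3503
−0.14·log₂(0.14) = 0.3971
−0.27·log₂(0.27) = 0.5100
−0.05·log₂(0.05) = 0.2161
Sum ≈ 2.6160 → 2.6160 bits.

2.6160 bits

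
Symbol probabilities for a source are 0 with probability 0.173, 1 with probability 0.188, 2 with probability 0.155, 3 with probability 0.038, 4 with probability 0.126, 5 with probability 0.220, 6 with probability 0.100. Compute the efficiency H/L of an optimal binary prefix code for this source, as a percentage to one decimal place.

Entropy H = −Σ p log₂ p ≈ 2.6767 bits.
Huffman merges: 19/500+1/10→69/500; 63/500+69/500→33/125; 31/200+173/1000→41/125; 47/250+11/50→51/125; 33/125+41/125→74/125; 51/125+74/125→1. L = 273/100 ≈ 2.7300.
Efficiency = H/L = 2.6767/2.7300 = 98.0%.

98.0%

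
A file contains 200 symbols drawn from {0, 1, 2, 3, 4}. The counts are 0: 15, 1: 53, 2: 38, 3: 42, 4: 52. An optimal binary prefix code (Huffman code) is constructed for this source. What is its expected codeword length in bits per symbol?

2.265 bits/symbol

Probabilities are the counts divided by 200.
Repeatedly combine the two least-probable nodes; the expected code length is the sum of the merged weights.
merge 3/40 + 19/100 → 53/200
merge 21/100 + 13/50 → 47/100
merge 53/200 + 53/200 → 53/100
merge 47/100 + 53/100 → 1
L = 53/200 + 47/100 + 53/100 + 1 = 453/200 = 2.265 bits/symbol.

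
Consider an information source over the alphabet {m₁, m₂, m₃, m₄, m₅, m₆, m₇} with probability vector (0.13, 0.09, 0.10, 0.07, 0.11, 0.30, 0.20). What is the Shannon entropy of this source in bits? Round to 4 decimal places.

2.6318 bits

H = −Σ pᵢ log₂ pᵢ.
−0.13·log₂(0.13) = 0.3826
−0.09·log₂(0.09) = 0.3127
−0.10·log₂(0.10) = 0.3322
−0.07·log₂(0.07) = 0.2686
−0.11·log₂(0.11) = 0.3503
−0.30·log₂(0.30) = 0.5211
−0.20·log₂(0.20) = 0.4644
Sum ≈ 2.6318 → 2.6318 bits.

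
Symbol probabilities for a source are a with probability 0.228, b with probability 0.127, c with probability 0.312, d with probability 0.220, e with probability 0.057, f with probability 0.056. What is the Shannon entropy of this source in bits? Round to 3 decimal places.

2.338 bits

H = −Σ pᵢ log₂ pᵢ.
−0.228·log₂(0.228) = 0.4863
−0.127·log₂(0.127) = 0.3781
−0.312·log₂(0.312) = 0.5243
−0.220·log₂(0.220) = 0.4806
−0.057·log₂(0.057) = 0.2356
−0.056·log₂(0.056) = 0.2329
Sum ≈ 2.3377 → 2.338 bits.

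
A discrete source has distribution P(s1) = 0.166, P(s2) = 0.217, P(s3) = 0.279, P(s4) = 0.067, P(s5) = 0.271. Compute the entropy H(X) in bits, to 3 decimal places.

2.194 bits

H = −Σ pᵢ log₂ pᵢ.
−0.166·log₂(0.166) = 0.4301
−0.217·log₂(0.217) = 0.4783
−0.279·log₂(0.279) = 0.5138
−0.067·log₂(0.067) = 0.2613
−0.271·log₂(0.271) = 0.5105
Sum ≈ 2.1940 → 2.194 bits.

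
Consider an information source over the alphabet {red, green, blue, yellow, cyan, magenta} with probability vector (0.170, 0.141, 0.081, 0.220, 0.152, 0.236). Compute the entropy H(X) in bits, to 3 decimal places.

H = −Σ pᵢ log₂ pᵢ.
−0.170·log₂(0.170) = 0.4346
−0.141·log₂(0.141) = 0.3985
−0.081·log₂(0.081) = 0.2937
−0.220·log₂(0.220) = 0.4806
−0.152·log₂(0.152) = 0.4131
−0.236·log₂(0.236) = 0.4916
Sum ≈ 2.5121 → 2.512 bits.

2.512 bits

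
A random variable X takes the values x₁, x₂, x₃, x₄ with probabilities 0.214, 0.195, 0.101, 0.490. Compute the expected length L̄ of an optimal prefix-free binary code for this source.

Repeatedly combine the two least-probable nodes; the expected code length is the sum of the merged weights.
merge 101/1000 + 39/200 → 37/125
merge 107/500 + 37/125 → 51/100
merge 49/100 + 51/100 → 1
L = 37/125 + 51/100 + 1 = 903/500 = 1.806 bits/symbol.

1.806 bits/symbol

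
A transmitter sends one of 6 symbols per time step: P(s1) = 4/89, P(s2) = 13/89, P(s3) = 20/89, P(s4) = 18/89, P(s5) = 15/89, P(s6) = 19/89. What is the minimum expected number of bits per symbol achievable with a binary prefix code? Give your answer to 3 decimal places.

Repeatedly combine the two least-probable nodes; the expected code length is the sum of the merged weights.
merge 4/89 + 13/89 → 17/89
merge 15/89 + 17/89 → 32/89
merge 18/89 + 19/89 → 37/89
merge 20/89 + 32/89 → 52/89
merge 37/89 + 52/89 → 1
L = 17/89 + 32/89 + 37/89 + 52/89 + 1 = 227/89 ≈ 2.551 bits/symbol.

2.551 bits/symbol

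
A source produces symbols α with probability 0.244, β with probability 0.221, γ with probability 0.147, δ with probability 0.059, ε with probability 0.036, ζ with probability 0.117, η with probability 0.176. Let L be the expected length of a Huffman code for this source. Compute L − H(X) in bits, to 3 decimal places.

0.029 bits

Entropy H = −Σ p log₂ p ≈ 2.6013 bits.
Huffman merges: 9/250+59/1000→19/200; 19/200+117/1000→53/250; 147/1000+22/125→323/1000; 53/250+221/1000→433/1000; 61/250+323/1000→567/1000; 433/1000+567/1000→1. L = 263/100 ≈ 2.6300.
L − H = 2.6300 − 2.6013 = 0.029 bits.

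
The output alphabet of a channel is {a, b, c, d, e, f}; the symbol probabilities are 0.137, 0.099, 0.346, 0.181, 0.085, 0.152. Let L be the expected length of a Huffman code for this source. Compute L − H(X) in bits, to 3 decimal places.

Entropy H = −Σ p log₂ p ≈ 2.4147 bits.
Huffman merges: 17/200+99/1000→23/125; 137/1000+19/125→289/1000; 181/1000+23/125→73/200; 289/1000+173/500→127/200; 73/200+127/200→1. L = 2473/1000 ≈ 2.4730.
L − H = 2.4730 − 2.4147 = 0.058 bits.

0.058 bits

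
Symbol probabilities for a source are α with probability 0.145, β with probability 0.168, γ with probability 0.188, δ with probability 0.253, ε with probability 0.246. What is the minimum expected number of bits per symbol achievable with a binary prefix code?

Repeatedly combine the two least-probable nodes; the expected code length is the sum of the merged weights.
merge 29/200 + 21/125 → 313/1000
merge 47/250 + 123/500 → 217/500
merge 253/1000 + 313/1000 → 283/500
merge 217/500 + 283/500 → 1
L = 313/1000 + 217/500 + 283/500 + 1 = 2313/1000 = 2.313 bits/symbol.

2.313 bits/symbol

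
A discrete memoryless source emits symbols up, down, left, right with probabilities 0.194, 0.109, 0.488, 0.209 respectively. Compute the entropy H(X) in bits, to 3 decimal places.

H = −Σ pᵢ log₂ pᵢ.
−0.194·log₂(0.194) = 0.4590
−0.109·log₂(0.109) = 0.3485
−0.488·log₂(0.488) = 0.5051
−0.209·log₂(0.209) = 0.4720
Sum ≈ 1.7846 → 1.785 bits.

1.785 bits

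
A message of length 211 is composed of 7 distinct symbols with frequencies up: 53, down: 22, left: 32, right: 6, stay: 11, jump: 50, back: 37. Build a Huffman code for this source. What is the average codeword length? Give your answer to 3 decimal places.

2.592 bits/symbol

Probabilities are the counts divided by 211.
Repeatedly combine the two least-probable nodes; the expected code length is the sum of the merged weights.
merge 6/211 + 11/211 → 17/211
merge 17/211 + 22/211 → 39/211
merge 32/211 + 37/211 → 69/211
merge 39/211 + 50/211 → 89/211
merge 53/211 + 69/211 → 122/211
merge 89/211 + 122/211 → 1
L = 17/211 + 39/211 + 69/211 + 89/211 + 122/211 + 1 = 547/211 ≈ 2.592 bits/symbol.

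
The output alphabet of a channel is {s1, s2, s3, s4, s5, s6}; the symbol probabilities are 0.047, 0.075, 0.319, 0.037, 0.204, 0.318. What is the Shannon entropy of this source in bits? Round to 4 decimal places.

2.1829 bits

H = −Σ pᵢ log₂ pᵢ.
−0.047·log₂(0.047) = 0.2073
−0.075·log₂(0.075) = 0.2803
−0.319·log₂(0.319) = 0.5258
−0.037·log₂(0.037) = 0.1760
−0.204·log₂(0.204) = 0.4678
−0.318·log₂(0.318) = 0.5256
Sum ≈ 2.1829 → 2.1829 bits.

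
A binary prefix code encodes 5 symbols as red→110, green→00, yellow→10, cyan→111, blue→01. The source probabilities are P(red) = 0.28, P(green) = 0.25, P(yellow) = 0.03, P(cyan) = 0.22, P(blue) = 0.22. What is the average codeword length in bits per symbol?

2.5 bits/symbol

L̄ = Σ pᵢ·ℓᵢ = 0.28·3 + 0.25·2 + 0.03·2 + 0.22·3 + 0.22·2 = 2.5 bits/symbol.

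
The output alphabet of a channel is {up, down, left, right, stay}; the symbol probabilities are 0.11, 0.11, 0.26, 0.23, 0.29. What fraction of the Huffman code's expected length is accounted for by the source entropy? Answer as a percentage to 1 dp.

Entropy H = −Σ p log₂ p ≈ 2.2114 bits.
Huffman merges: 11/100+11/100→11/50; 11/50+23/100→9/20; 13/50+29/100→11/20; 9/20+11/20→1. L = 111/50 ≈ 2.2200.
Efficiency = H/L = 2.2114/2.2200 = 99.6%.

99.6%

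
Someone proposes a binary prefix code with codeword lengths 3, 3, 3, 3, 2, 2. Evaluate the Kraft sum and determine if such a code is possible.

With common denominator 2^3 = 8: Σ 2^(−ℓᵢ) = 1/8 + 1/8 + 1/8 + 1/8 + 2/8 + 2/8 = 8/8 = 1.
Kraft's inequality requires Σ ≤ 1; here Σ = 1 ≤ 1, so such a prefix code exists.

1; yes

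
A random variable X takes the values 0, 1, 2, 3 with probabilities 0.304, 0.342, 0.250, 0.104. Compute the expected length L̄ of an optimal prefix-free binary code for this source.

Repeatedly combine the two least-probable nodes; the expected code length is the sum of the merged weights.
merge 13/125 + 1/4 → 177/500
merge 38/125 + 171/500 → 323/500
merge 177/500 + 323/500 → 1
L = 177/500 + 323/500 + 1 = 2 bits/symbol.

2 bits/symbol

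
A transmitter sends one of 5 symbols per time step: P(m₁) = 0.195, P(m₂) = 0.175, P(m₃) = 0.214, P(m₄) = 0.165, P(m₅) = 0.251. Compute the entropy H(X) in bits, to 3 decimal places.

2.305 bits

H = −Σ pᵢ log₂ pᵢ.
−0.195·log₂(0.195) = 0.4599
−0.175·log₂(0.175) = 0.4401
−0.214·log₂(0.214) = 0.4760
−0.165·log₂(0.165) = 0.4289
−0.251·log₂(0.251) = 0.5006
Sum ≈ 2.3054 → 2.305 bits.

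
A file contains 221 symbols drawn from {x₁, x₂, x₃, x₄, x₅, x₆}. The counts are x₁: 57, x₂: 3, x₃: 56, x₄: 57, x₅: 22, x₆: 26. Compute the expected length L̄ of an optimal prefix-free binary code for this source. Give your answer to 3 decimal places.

2.344 bits/symbol

Probabilities are the counts divided by 221.
Repeatedly combine the two least-probable nodes; the expected code length is the sum of the merged weights.
merge 3/221 + 22/221 → 25/221
merge 25/221 + 2/17 → 3/13
merge 3/13 + 56/221 → 107/221
merge 57/221 + 57/221 → 114/221
merge 107/221 + 114/221 → 1
L = 25/221 + 3/13 + 107/221 + 114/221 + 1 = 518/221 ≈ 2.344 bits/symbol.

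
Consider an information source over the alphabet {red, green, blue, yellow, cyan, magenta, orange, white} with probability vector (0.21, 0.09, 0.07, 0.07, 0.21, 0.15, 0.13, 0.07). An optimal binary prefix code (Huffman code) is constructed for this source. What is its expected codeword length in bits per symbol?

Repeatedly combine the two least-probable nodes; the expected code length is the sum of the merged weights.
merge 7/100 + 7/100 → 7/50
merge 7/100 + 9/100 → 4/25
merge 13/100 + 7/50 → 27/100
merge 3/20 + 4/25 → 31/100
merge 21/100 + 21/100 → 21/50
merge 27/100 + 31/100 → 29/50
merge 21/50 + 29/50 → 1
L = 7/50 + 4/25 + 27/100 + 31/100 + 21/50 + 29/50 + 1 = 72/25 = 2.88 bits/symbol.

2.88 bits/symbol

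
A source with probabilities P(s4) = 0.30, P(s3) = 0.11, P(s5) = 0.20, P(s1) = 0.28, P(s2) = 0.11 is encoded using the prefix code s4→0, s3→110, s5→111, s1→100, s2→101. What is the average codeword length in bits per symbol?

2.4 bits/symbol

L̄ = Σ pᵢ·ℓᵢ = 0.30·1 + 0.11·3 + 0.20·3 + 0.28·3 + 0.11·3 = 2.4 bits/symbol.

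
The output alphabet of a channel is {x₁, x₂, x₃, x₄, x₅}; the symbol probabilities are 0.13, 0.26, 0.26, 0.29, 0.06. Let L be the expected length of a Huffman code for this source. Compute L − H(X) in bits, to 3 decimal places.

0.035 bits

Entropy H = −Σ p log₂ p ≈ 2.1547 bits.
Huffman merges: 3/50+13/100→19/100; 19/100+13/50→9/20; 13/50+29/100→11/20; 9/20+11/20→1. L = 219/100 ≈ 2.1900.
L − H = 2.1900 − 2.1547 = 0.035 bits.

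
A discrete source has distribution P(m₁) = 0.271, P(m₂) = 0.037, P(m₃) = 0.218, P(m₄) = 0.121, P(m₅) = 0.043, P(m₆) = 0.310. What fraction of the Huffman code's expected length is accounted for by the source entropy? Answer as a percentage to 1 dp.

98.8%

Entropy H = −Σ p log₂ p ≈ 2.2532 bits.
Huffman merges: 37/1000+43/1000→2/25; 2/25+121/1000→201/1000; 201/1000+109/500→419/1000; 271/1000+31/100→581/1000; 419/1000+581/1000→1. L = 2281/1000 ≈ 2.2810.
Efficiency = H/L = 2.2532/2.2810 = 98.8%.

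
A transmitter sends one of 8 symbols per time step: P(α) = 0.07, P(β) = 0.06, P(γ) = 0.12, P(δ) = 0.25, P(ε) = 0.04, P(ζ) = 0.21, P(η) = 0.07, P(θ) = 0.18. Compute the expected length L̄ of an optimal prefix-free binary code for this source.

Repeatedly combine the two least-probable nodes; the expected code length is the sum of the merged weights.
merge 1/25 + 3/50 → 1/10
merge 7/100 + 7/100 → 7/50
merge 1/10 + 3/25 → 11/50
merge 7/50 + 9/50 → 8/25
merge 21/100 + 11/50 → 43/100
merge 1/4 + 8/25 → 57/100
merge 43/100 + 57/100 → 1
L = 1/10 + 7/50 + 11/50 + 8/25 + 43/100 + 57/100 + 1 = 139/50 = 2.78 bits/symbol.

2.78 bits/symbol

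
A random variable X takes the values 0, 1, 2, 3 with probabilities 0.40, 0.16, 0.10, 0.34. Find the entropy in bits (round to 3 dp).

H = −Σ pᵢ log₂ pᵢ.
−0.40·log₂(0.40) = 0.5288
−0.16·log₂(0.16) = 0.4230
−0.10·log₂(0.10) = 0.3322
−0.34·log₂(0.34) = 0.5292
Sum ≈ 1.8132 → 1.813 bits.

1.813 bits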